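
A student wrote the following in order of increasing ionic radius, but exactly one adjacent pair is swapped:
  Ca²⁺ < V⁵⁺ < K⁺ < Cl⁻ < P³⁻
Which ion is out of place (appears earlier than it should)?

Compare adjacent ions: V⁵⁺ and Ca²⁺ share 18 electrons; the higher nuclear charge on V (Z=23) contracts it more, so V⁵⁺ < Ca²⁺ — yet in this increasing list Ca²⁺ sits before V⁵⁺. Nothing else is reversed, so Ca²⁺ should move one place to the right.

Ca²⁺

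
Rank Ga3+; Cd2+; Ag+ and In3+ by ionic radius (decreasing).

Ag+ > Cd2+ > In3+ > Ga3+

First list Z and electron count for each: Ga3+: 28 e⁻, Z=31, In3+: 46 e⁻, Z=49, Cd2+: 46 e⁻, Z=48, Ag+: 46 e⁻, Z=47. Ga3+ < In3+ (same group, period 4 vs 5); In3+ < Cd2+ (isoelectronic, higher Z=49 is smaller); Cd2+ < Ag+ (isoelectronic, higher Z=48 is smaller).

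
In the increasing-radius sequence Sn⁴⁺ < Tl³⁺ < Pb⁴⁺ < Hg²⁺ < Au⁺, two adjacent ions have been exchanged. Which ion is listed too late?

Pb⁴⁺

Compare adjacent ions: they are isoelectronic (78 e⁻) and Pb has more protons than Tl (82 vs 81), making Pb⁴⁺ smaller — yet in this increasing list Tl³⁺ sits before Pb⁴⁺. Nothing else is reversed, so Pb⁴⁺ should move one place to the left.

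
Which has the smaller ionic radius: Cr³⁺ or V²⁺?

Each ion has 21 electrons. The ranking follows nuclear charge in reverse — greater Z gives a smaller radius. Cr³⁺ (Z=24), V²⁺ (Z=23).

Cr³⁺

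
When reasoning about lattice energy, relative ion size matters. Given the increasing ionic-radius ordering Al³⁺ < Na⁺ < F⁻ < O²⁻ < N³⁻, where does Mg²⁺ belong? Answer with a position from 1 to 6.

All of these have 10 electrons (isoelectronic). With the same electron cloud, the ion with the most protons pulls it in tightest. Nuclear charges: Al³⁺ (Z=13), Mg²⁺ (Z=12), Na⁺ (Z=11), F⁻ (Z=9), O²⁻ (Z=8), N³⁻ (Z=7). Highest Z is smallest.
Merged order: Al³⁺ < Mg²⁺ < Na⁺ < F⁻ < O²⁻ < N³⁻ — Mg²⁺ is number 2.

2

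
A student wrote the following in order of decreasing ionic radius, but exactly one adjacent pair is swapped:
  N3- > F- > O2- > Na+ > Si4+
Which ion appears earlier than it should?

Scanning neighbour by neighbour, only F-/O2- violates a trend: F- and O2- share 10 electrons; the higher nuclear charge on F (Z=9) contracts it more, so F- < O2-. That makes F- the one sitting a position early relative to where it belongs.

F-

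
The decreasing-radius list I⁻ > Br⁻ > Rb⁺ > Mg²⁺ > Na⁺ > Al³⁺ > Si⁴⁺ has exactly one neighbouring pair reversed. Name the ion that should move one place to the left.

Scanning neighbour by neighbour, only Mg²⁺/Na⁺ violates a trend: they are isoelectronic (10 e⁻) and Mg has more protons than Na (12 vs 11), making Mg²⁺ smaller. That makes Na⁺ the one sitting a position late relative to where it belongs.

Na⁺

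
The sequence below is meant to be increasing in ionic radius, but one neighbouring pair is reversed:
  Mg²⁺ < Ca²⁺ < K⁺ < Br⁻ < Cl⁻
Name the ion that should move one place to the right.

Check each adjacent pair. Br⁻ and Cl⁻ are reversed: both in group 17 with the same charge; Cl⁻ (period 3) has the smaller radius. No other neighbouring pair contradicts the periodic trends, so Br⁻ is the ion listed too early.

Br⁻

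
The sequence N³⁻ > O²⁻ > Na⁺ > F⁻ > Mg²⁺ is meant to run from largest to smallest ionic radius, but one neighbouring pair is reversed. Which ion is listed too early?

Scanning neighbour by neighbour, only Na⁺/F⁻ violates a trend: Na⁺ and F⁻ share 10 electrons; the higher nuclear charge on Na (Z=11) contracts it more, so Na⁺ < F⁻. That makes Na⁺ the one sitting a position early relative to where it belongs.

Na⁺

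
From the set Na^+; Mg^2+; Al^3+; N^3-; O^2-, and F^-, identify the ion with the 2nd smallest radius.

These species are isoelectronic with 10 electrons. The only difference is the number of protons: Al^3+ (Z=13), Mg^2+ (Z=12), Na^+ (Z=11), F^- (Z=9), O^2- (Z=8), N^3- (Z=7). The strongest nuclear pull (Al^3+) gives the smallest ion.
Ordering: Al^3+ < Mg^2+ < Na^+ < F^- < O^2- < N^3-. The 2nd smallest is Mg^2+.

Mg^2+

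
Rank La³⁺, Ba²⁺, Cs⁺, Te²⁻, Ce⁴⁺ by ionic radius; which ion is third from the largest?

Each ion has 54 electrons. The ranking follows nuclear charge in reverse — greater Z gives a smaller radius. Ce⁴⁺ (Z=58), La³⁺ (Z=57), Ba²⁺ (Z=56), Cs⁺ (Z=55), Te²⁻ (Z=52).
So the order is Ce⁴⁺ < La³⁺ < Ba²⁺ < Cs⁺ < Te²⁻; the 3rd-largest ion is Ba²⁺.

Ba²⁺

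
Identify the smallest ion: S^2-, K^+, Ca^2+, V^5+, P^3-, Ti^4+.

All of these have 18 electrons (isoelectronic). With the same electron cloud, the ion with the most protons pulls it in tightest. Nuclear charges: V^5+ (Z=23), Ti^4+ (Z=22), Ca^2+ (Z=20), K^+ (Z=19), S^2- (Z=16), P^3- (Z=15). Highest Z is smallest.

V^5+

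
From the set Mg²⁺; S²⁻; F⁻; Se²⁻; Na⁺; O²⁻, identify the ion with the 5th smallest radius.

Electron counts and nuclear charges: Mg²⁺ has 10 e⁻ (Z=12), Na⁺ has 10 e⁻ (Z=11), F⁻ has 10 e⁻ (Z=9), O²⁻ has 10 e⁻ (Z=8), S²⁻ has 18 e⁻ (Z=16), Se²⁻ has 36 e⁻ (Z=34). Mg²⁺ < Na⁺ (both 10 e⁻, Z=12>11); Na⁺ < F⁻ (isoelectronic, higher Z=11 is smaller); F⁻ < O²⁻ (both 10 e⁻, Z=9>8); O²⁻ < S²⁻ (same group, period 2 vs 3); S²⁻ < Se²⁻ (same group, 1 shell fewer).
Ordering: Mg²⁺ < Na⁺ < F⁻ < O²⁻ < S²⁻ < Se²⁻. The 5th smallest is S²⁻.

S²⁻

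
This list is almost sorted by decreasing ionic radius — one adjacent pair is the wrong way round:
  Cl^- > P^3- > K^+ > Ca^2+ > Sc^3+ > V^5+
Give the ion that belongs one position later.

Cl^-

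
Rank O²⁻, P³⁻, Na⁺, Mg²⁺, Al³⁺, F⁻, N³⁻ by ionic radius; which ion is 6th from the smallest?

Al³⁺ (Z=13, 10 e⁻), Mg²⁺ (Z=12, 10 e⁻), Na⁺ (Z=11, 10 e⁻), F⁻ (Z=9, 10 e⁻), O²⁻ (Z=8, 10 e⁻), N³⁻ (Z=7, 10 e⁻), P³⁻ (Z=15, 18 e⁻). Al³⁺ < Mg²⁺ (both 10 e⁻, Z=13>12); Mg²⁺ < Na⁺ (isoelectronic, higher Z=12 is smaller); Na⁺ < F⁻ (isoelectronic, higher Z=11 is smaller); F⁻ < O²⁻ (both 10 e⁻, Z=9>8); O²⁻ < N³⁻ (both 10 e⁻, Z=8>7); N³⁻ < P³⁻ (same group, period 2 vs 3).
Ordering: Al³⁺ < Mg²⁺ < Na⁺ < F⁻ < O²⁻ < N³⁻ < P³⁻. The 6th smallest is N³⁻.

N³⁻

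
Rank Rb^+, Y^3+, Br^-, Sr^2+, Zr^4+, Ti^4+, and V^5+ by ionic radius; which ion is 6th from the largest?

Ti^4+

First list Z and electron count for each: V^5+ (Z=23, 18 e⁻), Ti^4+ (Z=22, 18 e⁻), Zr^4+ (Z=40, 36 e⁻), Y^3+ (Z=39, 36 e⁻), Sr^2+ (Z=38, 36 e⁻), Rb^+ (Z=37, 36 e⁻), Br^- (Z=35, 36 e⁻). V^5+ < Ti^4+ (isoelectronic, higher Z=23 is smaller); Ti^4+ < Zr^4+ (same group, period 4 vs 5); Zr^4+ < Y^3+ (isoelectronic, higher Z=40 is smaller); Y^3+ < Sr^2+ (isoelectronic, higher Z=39 is smaller); Sr^2+ < Rb^+ (both 36 e⁻, Z=38>37); Rb^+ < Br^- (isoelectronic, higher Z=37 is smaller).
Ordering: V^5+ < Ti^4+ < Zr^4+ < Y^3+ < Sr^2+ < Rb^+ < Br^-. The 6th largest is Ti^4+.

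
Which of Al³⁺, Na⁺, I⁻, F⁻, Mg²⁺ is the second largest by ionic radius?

F⁻

Work out protons and electrons: Al³⁺: 10 e⁻, Z=13, Mg²⁺: 10 e⁻, Z=12, Na⁺: 10 e⁻, Z=11, F⁻: 10 e⁻, Z=9, I⁻: 54 e⁻, Z=53. Al³⁺ < Mg²⁺ (isoelectronic, higher Z=13 is smaller); Mg²⁺ < Na⁺ (both 10 e⁻, Z=12>11); Na⁺ < F⁻ (isoelectronic, higher Z=11 is smaller); F⁻ < I⁻ (same group, period 2 vs 5).
Ordering: Al³⁺ < Mg²⁺ < Na⁺ < F⁻ < I⁻. The second largest is F⁻.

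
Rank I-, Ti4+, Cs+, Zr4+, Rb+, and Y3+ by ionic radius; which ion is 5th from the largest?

Zr4+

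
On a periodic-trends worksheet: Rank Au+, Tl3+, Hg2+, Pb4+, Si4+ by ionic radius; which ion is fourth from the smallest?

Electron counts and nuclear charges: Si4+ (Z=14, 10 e⁻), Pb4+ (Z=82, 78 e⁻), Tl3+ (Z=81, 78 e⁻), Hg2+ (Z=80, 78 e⁻), Au+ (Z=79, 78 e⁻). Si4+ < Pb4+ (same group, period 3 vs 6); Pb4+ < Tl3+ (both 78 e⁻, Z=82>81); Tl3+ < Hg2+ (both 78 e⁻, Z=81>80); Hg2+ < Au+ (both 78 e⁻, Z=80>79).
That gives Si4+ < Pb4+ < Tl3+ < Hg2+ < Au+. From the smallest end, number 4 is Hg2+.

Hg2+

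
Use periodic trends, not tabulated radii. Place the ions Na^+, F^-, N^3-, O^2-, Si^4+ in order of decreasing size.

N^3- > O^2- > F^- > Na^+ > Si^4+

These species are isoelectronic with 10 electrons. The only difference is the number of protons: Si^4+ (Z=14), Na^+ (Z=11), F^- (Z=9), O^2- (Z=8), N^3- (Z=7). The strongest nuclear pull (Si^4+) gives the smallest ion.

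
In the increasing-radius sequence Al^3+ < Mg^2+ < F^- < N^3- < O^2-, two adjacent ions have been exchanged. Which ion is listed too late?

O^2-

Check each adjacent pair. N^3- and O^2- are reversed: they are isoelectronic (10 e⁻) and O has more protons than N (8 vs 7), making O^2- smaller. No other neighbouring pair contradicts the periodic trends, so O^2- is the ion listed too late.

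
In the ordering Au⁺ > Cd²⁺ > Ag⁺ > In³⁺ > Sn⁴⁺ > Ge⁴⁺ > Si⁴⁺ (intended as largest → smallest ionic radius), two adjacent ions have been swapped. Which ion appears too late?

Compare adjacent ions: Cd²⁺ and Ag⁺ share 46 electrons; the higher nuclear charge on Cd (Z=48) contracts it more, so Cd²⁺ < Ag⁺ — yet in this decreasing list Cd²⁺ sits before Ag⁺. Nothing else is reversed, so Ag⁺ should move one place to the left.

Ag⁺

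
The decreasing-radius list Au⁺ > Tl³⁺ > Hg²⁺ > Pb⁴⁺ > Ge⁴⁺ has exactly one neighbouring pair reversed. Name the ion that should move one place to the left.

Hg²⁺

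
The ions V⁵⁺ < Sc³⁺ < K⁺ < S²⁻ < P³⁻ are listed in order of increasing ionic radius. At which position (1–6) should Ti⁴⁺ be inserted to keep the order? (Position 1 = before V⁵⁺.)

Isoelectronic series (18 e⁻ each). Size is set by nuclear charge: more protons means a smaller ion. V⁵⁺ (Z=23), Ti⁴⁺ (Z=22), Sc³⁺ (Z=21), K⁺ (Z=19), S²⁻ (Z=16), P³⁻ (Z=15).
The complete sequence is V⁵⁺ < Ti⁴⁺ < Sc³⁺ < K⁺ < S²⁻ < P³⁻. Ti⁴⁺ sits at position 2.

2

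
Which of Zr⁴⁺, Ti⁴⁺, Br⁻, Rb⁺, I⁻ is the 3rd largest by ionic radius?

Rb⁺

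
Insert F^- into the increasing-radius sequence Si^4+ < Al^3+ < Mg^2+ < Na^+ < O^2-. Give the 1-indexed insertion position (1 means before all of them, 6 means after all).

Each ion has 10 electrons. The ranking follows nuclear charge in reverse — greater Z gives a smaller radius. Si^4+ (Z=14), Al^3+ (Z=13), Mg^2+ (Z=12), Na^+ (Z=11), F^- (Z=9), O^2- (Z=8).
Merged order: Si^4+ < Al^3+ < Mg^2+ < Na^+ < F^- < O^2- — F^- is number 5.

5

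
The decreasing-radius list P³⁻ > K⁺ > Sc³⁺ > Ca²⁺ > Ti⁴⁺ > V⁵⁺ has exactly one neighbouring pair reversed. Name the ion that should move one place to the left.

Ca²⁺

Compare adjacent ions: both have 18 electrons but Z(Sc)=21 > Z(Ca)=20, so Sc³⁺ should be the smaller of the two — yet in this decreasing list Sc³⁺ sits before Ca²⁺. Nothing else is reversed, so Ca²⁺ should move one place to the left.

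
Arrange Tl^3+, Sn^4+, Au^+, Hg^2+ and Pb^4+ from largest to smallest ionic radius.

Au^+ > Hg^2+ > Tl^3+ > Pb^4+ > Sn^4+

Tabulating Z and e⁻: Sn^4+: 46 e⁻, Z=50, Pb^4+: 78 e⁻, Z=82, Tl^3+: 78 e⁻, Z=81, Hg^2+: 78 e⁻, Z=80, Au^+: 78 e⁻, Z=79. Sn^4+ < Pb^4+ (same group, 1 shell fewer); Pb^4+ < Tl^3+ (isoelectronic, higher Z=82 is smaller); Tl^3+ < Hg^2+ (isoelectronic, higher Z=81 is smaller); Hg^2+ < Au^+ (both 78 e⁻, Z=80>79).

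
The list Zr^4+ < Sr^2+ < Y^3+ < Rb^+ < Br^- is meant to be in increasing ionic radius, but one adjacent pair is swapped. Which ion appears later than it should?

The pair Sr^2+, Y^3+ is the wrong way round — Y^3+ and Sr^2+ share 36 electrons; the higher nuclear charge on Y (Z=39) contracts it more, so Y^3+ < Sr^2+. All other adjacent pairs agree with periodic trends, so Y^3+ is the misplaced ion.

Y^3+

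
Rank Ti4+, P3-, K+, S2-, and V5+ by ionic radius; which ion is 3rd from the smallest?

Each ion has 18 electrons. The ranking follows nuclear charge in reverse — greater Z gives a smaller radius. V5+ (Z=23), Ti4+ (Z=22), K+ (Z=19), S2- (Z=16), P3- (Z=15).
Ordering: V5+ < Ti4+ < K+ < S2- < P3-. The 3rd smallest is K+.

K+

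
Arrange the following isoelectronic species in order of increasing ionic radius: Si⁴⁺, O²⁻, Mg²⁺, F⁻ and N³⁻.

Si⁴⁺ < Mg²⁺ < F⁻ < O²⁻ < N³⁻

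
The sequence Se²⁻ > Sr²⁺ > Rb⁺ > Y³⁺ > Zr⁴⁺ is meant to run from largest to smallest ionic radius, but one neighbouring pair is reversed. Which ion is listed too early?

Sr²⁺

Check each adjacent pair. Sr²⁺ and Rb⁺ are reversed: they are isoelectronic (36 e⁻) and Sr has more protons than Rb (38 vs 37), making Sr²⁺ smaller. No other neighbouring pair contradicts the periodic trends, so Sr²⁺ is the ion listed too early.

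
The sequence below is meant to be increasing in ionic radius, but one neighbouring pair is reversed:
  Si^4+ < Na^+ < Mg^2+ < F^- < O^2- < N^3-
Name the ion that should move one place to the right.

The pair Na^+, Mg^2+ is the wrong way round — Mg^2+ and Na^+ share 10 electrons; the higher nuclear charge on Mg (Z=12) contracts it more, so Mg^2+ < Na^+. All other adjacent pairs agree with periodic trends, so Na^+ is the misplaced ion.

Na^+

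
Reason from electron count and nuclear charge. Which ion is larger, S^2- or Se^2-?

All are in the same group with charge -2. Radius grows down the group as n (the outermost shell) increases.

Se^2-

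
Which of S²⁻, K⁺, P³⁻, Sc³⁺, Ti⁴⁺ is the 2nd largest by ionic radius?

S²⁻

Each ion has 18 electrons. The ranking follows nuclear charge in reverse — greater Z gives a smaller radius. Ti⁴⁺ (Z=22), Sc³⁺ (Z=21), K⁺ (Z=19), S²⁻ (Z=16), P³⁻ (Z=15).
So the order is Ti⁴⁺ < Sc³⁺ < K⁺ < S²⁻ < P³⁻; the 2nd-largest ion is S²⁻.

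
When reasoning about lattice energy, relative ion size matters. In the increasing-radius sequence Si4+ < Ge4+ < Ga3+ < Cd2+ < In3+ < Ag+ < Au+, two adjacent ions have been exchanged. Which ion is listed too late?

The pair Cd2+, In3+ is the wrong way round — both have 46 electrons but Z(In)=49 > Z(Cd)=48, so In3+ should be the smaller of the two. All other adjacent pairs agree with periodic trends, so In3+ is the misplaced ion.

In3+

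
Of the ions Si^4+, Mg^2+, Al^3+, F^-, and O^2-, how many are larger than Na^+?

2

Isoelectronic series (10 e⁻ each). Size is set by nuclear charge: more protons means a smaller ion. Si^4+ (Z=14), Al^3+ (Z=13), Mg^2+ (Z=12), Na^+ (Z=11), F^- (Z=9), O^2- (Z=8).
Relative to Na^+, the ions that are larger are F^-, O^2-. So 2 are larger.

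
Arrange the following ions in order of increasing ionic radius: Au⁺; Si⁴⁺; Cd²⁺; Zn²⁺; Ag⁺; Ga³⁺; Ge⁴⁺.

First list Z and electron count for each: Si⁴⁺ has 10 e⁻ (Z=14), Ge⁴⁺ has 28 e⁻ (Z=32), Ga³⁺ has 28 e⁻ (Z=31), Zn²⁺ has 28 e⁻ (Z=30), Cd²⁺ has 46 e⁻ (Z=48), Ag⁺ has 46 e⁻ (Z=47), Au⁺ has 78 e⁻ (Z=79). Si⁴⁺ < Ge⁴⁺ (same group, period 3 vs 4); Ge⁴⁺ < Ga³⁺ (both 28 e⁻, Z=32>31); Ga³⁺ < Zn²⁺ (isoelectronic, higher Z=31 is smaller); Zn²⁺ < Cd²⁺ (same group, period 4 vs 5); Cd²⁺ < Ag⁺ (isoelectronic, higher Z=48 is smaller); Ag⁺ < Au⁺ (same group, period 5 vs 6).

Si⁴⁺ < Ge⁴⁺ < Ga³⁺ < Zn²⁺ < Cd²⁺ < Ag⁺ < Au⁺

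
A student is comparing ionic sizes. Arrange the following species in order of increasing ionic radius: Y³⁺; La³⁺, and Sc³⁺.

All are in the same group with charge +3. Radius grows down the group as n (the outermost shell) increases.

Sc³⁺ < Y³⁺ < La³⁺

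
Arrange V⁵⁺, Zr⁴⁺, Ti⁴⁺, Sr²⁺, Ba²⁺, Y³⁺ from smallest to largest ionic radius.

Work out protons and electrons: V⁵⁺: 18 e⁻, Z=23, Ti⁴⁺: 18 e⁻, Z=22, Zr⁴⁺: 36 e⁻, Z=40, Y³⁺: 36 e⁻, Z=39, Sr²⁺: 36 e⁻, Z=38, Ba²⁺: 54 e⁻, Z=56. V⁵⁺ < Ti⁴⁺ (both 18 e⁻, Z=23>22); Ti⁴⁺ < Zr⁴⁺ (same group, 1 shell fewer); Zr⁴⁺ < Y³⁺ (isoelectronic, higher Z=40 is smaller); Y³⁺ < Sr²⁺ (isoelectronic, higher Z=39 is smaller); Sr²⁺ < Ba²⁺ (same group, period 5 vs 6).

V⁵⁺ < Ti⁴⁺ < Zr⁴⁺ < Y³⁺ < Sr²⁺ < Ba²⁺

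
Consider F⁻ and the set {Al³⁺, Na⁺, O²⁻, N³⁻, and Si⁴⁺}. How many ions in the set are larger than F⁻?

2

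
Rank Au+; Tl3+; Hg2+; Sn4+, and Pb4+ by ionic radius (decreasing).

Au+ > Hg2+ > Tl3+ > Pb4+ > Sn4+

Work out protons and electrons: Sn4+ has 46 e⁻ (Z=50), Pb4+ has 78 e⁻ (Z=82), Tl3+ has 78 e⁻ (Z=81), Hg2+ has 78 e⁻ (Z=80), Au+ has 78 e⁻ (Z=79). Sn4+ < Pb4+ (same group, 1 shell fewer); Pb4+ < Tl3+ (both 78 e⁻, Z=82>81); Tl3+ < Hg2+ (isoelectronic, higher Z=81 is smaller); Hg2+ < Au+ (isoelectronic, higher Z=80 is smaller).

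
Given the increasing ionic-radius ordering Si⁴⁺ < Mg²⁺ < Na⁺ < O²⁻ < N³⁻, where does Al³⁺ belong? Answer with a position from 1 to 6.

These species are isoelectronic with 10 electrons. The only difference is the number of protons: Si⁴⁺ (Z=14), Al³⁺ (Z=13), Mg²⁺ (Z=12), Na⁺ (Z=11), O²⁻ (Z=8), N³⁻ (Z=7). The strongest nuclear pull (Si⁴⁺) gives the smallest ion.
Merged order: Si⁴⁺ < Al³⁺ < Mg²⁺ < Na⁺ < O²⁻ < N³⁻ — Al³⁺ is number 2.

2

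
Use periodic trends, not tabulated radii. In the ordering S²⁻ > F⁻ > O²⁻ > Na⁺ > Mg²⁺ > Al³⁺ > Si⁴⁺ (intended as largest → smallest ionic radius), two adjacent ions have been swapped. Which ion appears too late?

Compare adjacent ions: F⁻ and O²⁻ share 10 electrons; the higher nuclear charge on F (Z=9) contracts it more, so F⁻ < O²⁻ — yet in this decreasing list F⁻ sits before O²⁻. Nothing else is reversed, so O²⁻ should move one place to the left.

O²⁻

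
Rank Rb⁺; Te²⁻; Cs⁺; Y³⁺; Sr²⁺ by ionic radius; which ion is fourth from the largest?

Sr²⁺

Electron counts and nuclear charges: Y³⁺ (Z=39, 36 e⁻), Sr²⁺ (Z=38, 36 e⁻), Rb⁺ (Z=37, 36 e⁻), Cs⁺ (Z=55, 54 e⁻), Te²⁻ (Z=52, 54 e⁻). Y³⁺ < Sr²⁺ (both 36 e⁻, Z=39>38); Sr²⁺ < Rb⁺ (both 36 e⁻, Z=38>37); Rb⁺ < Cs⁺ (same group, period 5 vs 6); Cs⁺ < Te²⁻ (isoelectronic, higher Z=55 is smaller).
Ordering: Y³⁺ < Sr²⁺ < Rb⁺ < Cs⁺ < Te²⁻. The fourth largest is Sr²⁺.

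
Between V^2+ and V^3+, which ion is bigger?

V^2+

Same element, different charge: the more highly charged cation has fewer electrons and a greater effective nuclear charge per electron, making V^3+ the smallest.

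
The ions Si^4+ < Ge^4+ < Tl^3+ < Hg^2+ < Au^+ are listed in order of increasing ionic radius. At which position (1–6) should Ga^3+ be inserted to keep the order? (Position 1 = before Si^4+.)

Electron counts and nuclear charges: Si^4+: 10 e⁻, Z=14, Ge^4+: 28 e⁻, Z=32, Ga^3+: 28 e⁻, Z=31, Tl^3+: 78 e⁻, Z=81, Hg^2+: 78 e⁻, Z=80, Au^+: 78 e⁻, Z=79. Si^4+ < Ge^4+ (same group, 1 shell fewer); Ge^4+ < Ga^3+ (both 28 e⁻, Z=32>31); Ga^3+ < Tl^3+ (same group, period 4 vs 6); Tl^3+ < Hg^2+ (both 78 e⁻, Z=81>80); Hg^2+ < Au^+ (isoelectronic, higher Z=80 is smaller).
With Ga^3+ included the full order is Si^4+ < Ge^4+ < Ga^3+ < Tl^3+ < Hg^2+ < Au^+, so it takes position 3.

3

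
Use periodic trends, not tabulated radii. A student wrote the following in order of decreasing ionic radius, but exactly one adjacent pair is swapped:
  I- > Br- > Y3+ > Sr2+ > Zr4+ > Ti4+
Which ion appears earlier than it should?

Y3+

The pair Y3+, Sr2+ is the wrong way round — both have 36 electrons but Z(Y)=39 > Z(Sr)=38, so Y3+ should be the smaller of the two. All other adjacent pairs agree with periodic trends, so Y3+ is the misplaced ion.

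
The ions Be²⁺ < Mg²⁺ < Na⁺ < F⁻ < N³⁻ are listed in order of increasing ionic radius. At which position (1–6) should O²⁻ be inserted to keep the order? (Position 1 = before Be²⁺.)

Work out protons and electrons: Be²⁺: 2 e⁻, Z=4, Mg²⁺: 10 e⁻, Z=12, Na⁺: 10 e⁻, Z=11, F⁻: 10 e⁻, Z=9, O²⁻: 10 e⁻, Z=8, N³⁻: 10 e⁻, Z=7. Be²⁺ < Mg²⁺ (same group, period 2 vs 3); Mg²⁺ < Na⁺ (both 10 e⁻, Z=12>11); Na⁺ < F⁻ (isoelectronic, higher Z=11 is smaller); F⁻ < O²⁻ (both 10 e⁻, Z=9>8); O²⁻ < N³⁻ (both 10 e⁻, Z=8>7).
The complete sequence is Be²⁺ < Mg²⁺ < Na⁺ < F⁻ < O²⁻ < N³⁻. O²⁻ sits at position 5.

5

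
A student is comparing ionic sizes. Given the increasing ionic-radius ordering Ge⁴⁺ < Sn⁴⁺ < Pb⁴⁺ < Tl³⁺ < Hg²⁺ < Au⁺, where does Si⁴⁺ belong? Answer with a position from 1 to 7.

Electron counts and nuclear charges: Si⁴⁺ (Z=14, 10 e⁻), Ge⁴⁺ (Z=32, 28 e⁻), Sn⁴⁺ (Z=50, 46 e⁻), Pb⁴⁺ (Z=82, 78 e⁻), Tl³⁺ (Z=81, 78 e⁻), Hg²⁺ (Z=80, 78 e⁻), Au⁺ (Z=79, 78 e⁻). Si⁴⁺ < Ge⁴⁺ (same group, period 3 vs 4); Ge⁴⁺ < Sn⁴⁺ (same group, period 4 vs 5); Sn⁴⁺ < Pb⁴⁺ (same group, period 5 vs 6); Pb⁴⁺ < Tl³⁺ (isoelectronic, higher Z=82 is smaller); Tl³⁺ < Hg²⁺ (isoelectronic, higher Z=81 is smaller); Hg²⁺ < Au⁺ (isoelectronic, higher Z=80 is smaller).
With Si⁴⁺ included the full order is Si⁴⁺ < Ge⁴⁺ < Sn⁴⁺ < Pb⁴⁺ < Tl³⁺ < Hg²⁺ < Au⁺, so it takes position 1.

1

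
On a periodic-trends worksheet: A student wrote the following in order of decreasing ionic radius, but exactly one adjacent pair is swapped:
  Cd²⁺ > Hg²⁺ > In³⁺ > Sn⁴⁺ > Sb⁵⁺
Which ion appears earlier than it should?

Scanning neighbour by neighbour, only Cd²⁺/Hg²⁺ violates a trend: both in group 12 with the same charge; Cd²⁺ (period 5) has the smaller radius. That makes Cd²⁺ the one sitting a position early relative to where it belongs.

Cd²⁺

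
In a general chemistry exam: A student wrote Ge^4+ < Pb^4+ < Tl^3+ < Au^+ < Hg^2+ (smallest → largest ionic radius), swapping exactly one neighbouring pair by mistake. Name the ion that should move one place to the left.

Hg^2+

Check each adjacent pair. Au^+ and Hg^2+ are reversed: Hg^2+ and Au^+ share 78 electrons; the higher nuclear charge on Hg (Z=80) contracts it more, so Hg^2+ < Au^+. No other neighbouring pair contradicts the periodic trends, so Hg^2+ is the ion listed too late.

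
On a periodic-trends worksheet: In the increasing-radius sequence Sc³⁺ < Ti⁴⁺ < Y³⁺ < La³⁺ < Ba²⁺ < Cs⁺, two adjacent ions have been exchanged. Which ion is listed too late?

The pair Sc³⁺, Ti⁴⁺ is the wrong way round — they are isoelectronic (18 e⁻) and Ti has more protons than Sc (22 vs 21), making Ti⁴⁺ smaller. All other adjacent pairs agree with periodic trends, so Ti⁴⁺ is the misplaced ion.

Ti⁴⁺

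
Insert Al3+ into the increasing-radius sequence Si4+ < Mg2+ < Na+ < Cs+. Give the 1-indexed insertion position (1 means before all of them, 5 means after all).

2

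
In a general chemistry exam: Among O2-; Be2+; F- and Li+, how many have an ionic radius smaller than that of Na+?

Electron counts and nuclear charges: Be2+: 2 e⁻, Z=4, Li+: 2 e⁻, Z=3, Na+: 10 e⁻, Z=11, F-: 10 e⁻, Z=9, O2-: 10 e⁻, Z=8. Be2+ < Li+ (isoelectronic, higher Z=4 is smaller); Li+ < Na+ (same group, period 2 vs 3); Na+ < F- (both 10 e⁻, Z=11>9); F- < O2- (both 10 e⁻, Z=9>8).
Placing each against Na+: smaller — Be2+, Li+; larger — F-, O2-. So 2 are smaller.

2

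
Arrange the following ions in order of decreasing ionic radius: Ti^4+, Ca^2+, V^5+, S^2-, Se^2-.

Work out protons and electrons: V^5+: 18 e⁻, Z=23, Ti^4+: 18 e⁻, Z=22, Ca^2+: 18 e⁻, Z=20, S^2-: 18 e⁻, Z=16, Se^2-: 36 e⁻, Z=34. V^5+ < Ti^4+ (both 18 e⁻, Z=23>22); Ti^4+ < Ca^2+ (both 18 e⁻, Z=22>20); Ca^2+ < S^2- (both 18 e⁻, Z=20>16); S^2- < Se^2- (same group, 1 shell fewer).

Se^2- > S^2- > Ca^2+ > Ti^4+ > V^5+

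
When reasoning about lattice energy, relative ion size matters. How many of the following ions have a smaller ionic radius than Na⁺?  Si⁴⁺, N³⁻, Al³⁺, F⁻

2

All of these have 10 electrons (isoelectronic). With the same electron cloud, the ion with the most protons pulls it in tightest. Nuclear charges: Si⁴⁺ (Z=14), Al³⁺ (Z=13), Na⁺ (Z=11), F⁻ (Z=9), N³⁻ (Z=7). Highest Z is smallest.
Relative to Na⁺, the ions that are smaller are Si⁴⁺, Al³⁺. That's 2.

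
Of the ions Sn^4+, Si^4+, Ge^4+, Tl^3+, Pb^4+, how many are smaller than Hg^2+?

Electron counts and nuclear charges: Si^4+ (Z=14, 10 e⁻), Ge^4+ (Z=32, 28 e⁻), Sn^4+ (Z=50, 46 e⁻), Pb^4+ (Z=82, 78 e⁻), Tl^3+ (Z=81, 78 e⁻), Hg^2+ (Z=80, 78 e⁻). Si^4+ < Ge^4+ (same group, 1 shell fewer); Ge^4+ < Sn^4+ (same group, period 4 vs 5); Sn^4+ < Pb^4+ (same group, period 5 vs 6); Pb^4+ < Tl^3+ (isoelectronic, higher Z=82 is smaller); Tl^3+ < Hg^2+ (isoelectronic, higher Z=81 is smaller).
Placing each against Hg^2+: smaller — Si^4+, Ge^4+, Sn^4+, Pb^4+, Tl^3+; larger — none. That's 5.

5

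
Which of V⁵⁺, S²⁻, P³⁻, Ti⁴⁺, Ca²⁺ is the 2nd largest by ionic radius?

S²⁻

These species are isoelectronic with 18 electrons. The only difference is the number of protons: V⁵⁺ (Z=23), Ti⁴⁺ (Z=22), Ca²⁺ (Z=20), S²⁻ (Z=16), P³⁻ (Z=15). The strongest nuclear pull (V⁵⁺) gives the smallest ion.
So the order is V⁵⁺ < Ti⁴⁺ < Ca²⁺ < S²⁻ < P³⁻; the 2nd-largest ion is S²⁻.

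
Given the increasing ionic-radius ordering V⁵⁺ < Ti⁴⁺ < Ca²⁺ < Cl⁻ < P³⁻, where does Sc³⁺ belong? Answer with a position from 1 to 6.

3

All of these have 18 electrons (isoelectronic). With the same electron cloud, the ion with the most protons pulls it in tightest. Nuclear charges: V⁵⁺ (Z=23), Ti⁴⁺ (Z=22), Sc³⁺ (Z=21), Ca²⁺ (Z=20), Cl⁻ (Z=17), P³⁻ (Z=15). Highest Z is smallest.
Putting Sc³⁺ in gives V⁵⁺ < Ti⁴⁺ < Sc³⁺ < Ca²⁺ < Cl⁻ < P³⁻; it lands at slot 3.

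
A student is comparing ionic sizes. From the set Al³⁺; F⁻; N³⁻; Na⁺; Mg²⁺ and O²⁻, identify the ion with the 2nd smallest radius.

Mg²⁺

These species are isoelectronic with 10 electrons. The only difference is the number of protons: Al³⁺ (Z=13), Mg²⁺ (Z=12), Na⁺ (Z=11), F⁻ (Z=9), O²⁻ (Z=8), N³⁻ (Z=7). The strongest nuclear pull (Al³⁺) gives the smallest ion.
Ordering: Al³⁺ < Mg²⁺ < Na⁺ < F⁻ < O²⁻ < N³⁻. The 2nd smallest is Mg²⁺.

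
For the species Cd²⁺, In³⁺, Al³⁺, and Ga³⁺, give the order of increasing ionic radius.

Al³⁺ < Ga³⁺ < In³⁺ < Cd²⁺

Electron counts and nuclear charges: Al³⁺ has 10 e⁻ (Z=13), Ga³⁺ has 28 e⁻ (Z=31), In³⁺ has 46 e⁻ (Z=49), Cd²⁺ has 46 e⁻ (Z=48). Al³⁺ < Ga³⁺ (same group, 1 shell fewer); Ga³⁺ < In³⁺ (same group, 1 shell fewer); In³⁺ < Cd²⁺ (both 46 e⁻, Z=49>48).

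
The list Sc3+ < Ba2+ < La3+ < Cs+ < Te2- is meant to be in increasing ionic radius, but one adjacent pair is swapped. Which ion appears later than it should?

The pair Ba2+, La3+ is the wrong way round — both have 54 electrons but Z(La)=57 > Z(Ba)=56, so La3+ should be the smaller of the two. All other adjacent pairs agree with periodic trends, so La3+ is the misplaced ion.

La3+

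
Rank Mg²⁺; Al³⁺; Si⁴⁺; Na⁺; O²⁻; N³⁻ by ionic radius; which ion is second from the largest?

O²⁻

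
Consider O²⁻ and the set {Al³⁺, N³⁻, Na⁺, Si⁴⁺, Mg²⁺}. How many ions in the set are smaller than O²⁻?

4

All of these have 10 electrons (isoelectronic). With the same electron cloud, the ion with the most protons pulls it in tightest. Nuclear charges: Si⁴⁺ (Z=14), Al³⁺ (Z=13), Mg²⁺ (Z=12), Na⁺ (Z=11), O²⁻ (Z=8), N³⁻ (Z=7). Highest Z is smallest.
Placing each against O²⁻: smaller — Si⁴⁺, Al³⁺, Mg²⁺, Na⁺; larger — N³⁻. Count: 4.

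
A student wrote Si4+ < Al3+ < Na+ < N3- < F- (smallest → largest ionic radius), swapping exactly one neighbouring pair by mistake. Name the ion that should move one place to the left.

F-

Check each adjacent pair. N3- and F- are reversed: both have 10 electrons but Z(F)=9 > Z(N)=7, so F- should be the smaller of the two. No other neighbouring pair contradicts the periodic trends, so F- is the ion listed too late.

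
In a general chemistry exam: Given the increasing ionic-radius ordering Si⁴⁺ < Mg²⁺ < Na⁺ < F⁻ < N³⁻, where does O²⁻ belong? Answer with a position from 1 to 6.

5

These species are isoelectronic with 10 electrons. The only difference is the number of protons: Si⁴⁺ (Z=14), Mg²⁺ (Z=12), Na⁺ (Z=11), F⁻ (Z=9), O²⁻ (Z=8), N³⁻ (Z=7). The strongest nuclear pull (Si⁴⁺) gives the smallest ion.
Putting O²⁻ in gives Si⁴⁺ < Mg²⁺ < Na⁺ < F⁻ < O²⁻ < N³⁻; it lands at slot 5.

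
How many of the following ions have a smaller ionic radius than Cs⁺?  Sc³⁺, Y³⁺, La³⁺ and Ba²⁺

4

First list Z and electron count for each: Sc³⁺ (Z=21, 18 e⁻), Y³⁺ (Z=39, 36 e⁻), La³⁺ (Z=57, 54 e⁻), Ba²⁺ (Z=56, 54 e⁻), Cs⁺ (Z=55, 54 e⁻). Sc³⁺ < Y³⁺ (same group, 1 shell fewer); Y³⁺ < La³⁺ (same group, 1 shell fewer); La³⁺ < Ba²⁺ (isoelectronic, higher Z=57 is smaller); Ba²⁺ < Cs⁺ (both 54 e⁻, Z=56>55).
Relative to Cs⁺, the ions that are smaller are Sc³⁺, Y³⁺, La³⁺, Ba²⁺. Count: 4.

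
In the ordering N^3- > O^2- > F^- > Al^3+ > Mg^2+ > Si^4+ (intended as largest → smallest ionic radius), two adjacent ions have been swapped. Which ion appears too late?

The pair Al^3+, Mg^2+ is the wrong way round — Al^3+ and Mg^2+ share 10 electrons; the higher nuclear charge on Al (Z=13) contracts it more, so Al^3+ < Mg^2+. All other adjacent pairs agree with periodic trends, so Mg^2+ is the misplaced ion.

Mg^2+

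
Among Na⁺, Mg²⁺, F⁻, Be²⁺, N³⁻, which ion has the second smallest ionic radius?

Work out protons and electrons: Be²⁺ (Z=4, 2 e⁻), Mg²⁺ (Z=12, 10 e⁻), Na⁺ (Z=11, 10 e⁻), F⁻ (Z=9, 10 e⁻), N³⁻ (Z=7, 10 e⁻). Be²⁺ < Mg²⁺ (same group, period 2 vs 3); Mg²⁺ < Na⁺ (both 10 e⁻, Z=12>11); Na⁺ < F⁻ (isoelectronic, higher Z=11 is smaller); F⁻ < N³⁻ (both 10 e⁻, Z=9>7).
Full ascending order: Be²⁺ < Mg²⁺ < Na⁺ < F⁻ < N³⁻. Counting from the smallest, position 2 is Mg²⁺.

Mg²⁺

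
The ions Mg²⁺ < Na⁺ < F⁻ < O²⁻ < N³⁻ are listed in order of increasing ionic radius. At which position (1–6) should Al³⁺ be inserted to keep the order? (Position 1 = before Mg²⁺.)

Isoelectronic series (10 e⁻ each). Size is set by nuclear charge: more protons means a smaller ion. Al³⁺ (Z=13), Mg²⁺ (Z=12), Na⁺ (Z=11), F⁻ (Z=9), O²⁻ (Z=8), N³⁻ (Z=7).
The complete sequence is Al³⁺ < Mg²⁺ < Na⁺ < F⁻ < O²⁻ < N³⁻. Al³⁺ sits at position 1.

1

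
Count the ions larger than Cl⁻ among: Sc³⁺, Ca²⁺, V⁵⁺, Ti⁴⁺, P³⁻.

Each ion has 18 electrons. The ranking follows nuclear charge in reverse — greater Z gives a smaller radius. V⁵⁺ (Z=23), Ti⁴⁺ (Z=22), Sc³⁺ (Z=21), Ca²⁺ (Z=20), Cl⁻ (Z=17), P³⁻ (Z=15).
Relative to Cl⁻, the ions that are larger are P³⁻. Count: 1.

1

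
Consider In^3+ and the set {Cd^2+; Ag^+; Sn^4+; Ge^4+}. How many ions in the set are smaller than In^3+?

2

First list Z and electron count for each: Ge^4+: 28 e⁻, Z=32, Sn^4+: 46 e⁻, Z=50, In^3+: 46 e⁻, Z=49, Cd^2+: 46 e⁻, Z=48, Ag^+: 46 e⁻, Z=47. Ge^4+ < Sn^4+ (same group, 1 shell fewer); Sn^4+ < In^3+ (isoelectronic, higher Z=50 is smaller); In^3+ < Cd^2+ (isoelectronic, higher Z=49 is smaller); Cd^2+ < Ag^+ (both 46 e⁻, Z=48>47).
Overall: Ge^4+ < Sn^4+ < In^3+ < Cd^2+ < Ag^+. In^3+ has 2 below it and 2 above. Count: 2.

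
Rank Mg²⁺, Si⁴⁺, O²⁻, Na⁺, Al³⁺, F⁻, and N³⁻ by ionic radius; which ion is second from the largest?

Each ion has 10 electrons. The ranking follows nuclear charge in reverse — greater Z gives a smaller radius. Si⁴⁺ (Z=14), Al³⁺ (Z=13), Mg²⁺ (Z=12), Na⁺ (Z=11), F⁻ (Z=9), O²⁻ (Z=8), N³⁻ (Z=7).
Ordering: Si⁴⁺ < Al³⁺ < Mg²⁺ < Na⁺ < F⁻ < O²⁻ < N³⁻. The second largest is O²⁻.

O²⁻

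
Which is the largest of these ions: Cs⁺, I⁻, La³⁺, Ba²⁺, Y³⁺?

Y³⁺: 36 e⁻, Z=39, La³⁺: 54 e⁻, Z=57, Ba²⁺: 54 e⁻, Z=56, Cs⁺: 54 e⁻, Z=55, I⁻: 54 e⁻, Z=53. Y³⁺ < La³⁺ (same group, period 5 vs 6); La³⁺ < Ba²⁺ (isoelectronic, higher Z=57 is smaller); Ba²⁺ < Cs⁺ (both 54 e⁻, Z=56>55); Cs⁺ < I⁻ (isoelectronic, higher Z=55 is smaller).

I⁻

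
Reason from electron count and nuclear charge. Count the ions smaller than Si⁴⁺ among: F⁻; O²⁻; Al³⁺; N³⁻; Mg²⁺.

Isoelectronic series (10 e⁻ each). Size is set by nuclear charge: more protons means a smaller ion. Si⁴⁺ (Z=14), Al³⁺ (Z=13), Mg²⁺ (Z=12), F⁻ (Z=9), O²⁻ (Z=8), N³⁻ (Z=7).
Ordering all of them (including Si⁴⁺) by radius gives Si⁴⁺ < Al³⁺ < Mg²⁺ < F⁻ < O²⁻ < N³⁻. That's 0.

0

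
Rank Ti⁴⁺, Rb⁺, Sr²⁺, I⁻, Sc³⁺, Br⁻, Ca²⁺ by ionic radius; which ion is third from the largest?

Rb⁺

Electron counts and nuclear charges: Ti⁴⁺ (Z=22, 18 e⁻), Sc³⁺ (Z=21, 18 e⁻), Ca²⁺ (Z=20, 18 e⁻), Sr²⁺ (Z=38, 36 e⁻), Rb⁺ (Z=37, 36 e⁻), Br⁻ (Z=35, 36 e⁻), I⁻ (Z=53, 54 e⁻). Ti⁴⁺ < Sc³⁺ (both 18 e⁻, Z=22>21); Sc³⁺ < Ca²⁺ (both 18 e⁻, Z=21>20); Ca²⁺ < Sr²⁺ (same group, period 4 vs 5); Sr²⁺ < Rb⁺ (both 36 e⁻, Z=38>37); Rb⁺ < Br⁻ (isoelectronic, higher Z=37 is smaller); Br⁻ < I⁻ (same group, 1 shell fewer).
Ordering: Ti⁴⁺ < Sc³⁺ < Ca²⁺ < Sr²⁺ < Rb⁺ < Br⁻ < I⁻. The third largest is Rb⁺.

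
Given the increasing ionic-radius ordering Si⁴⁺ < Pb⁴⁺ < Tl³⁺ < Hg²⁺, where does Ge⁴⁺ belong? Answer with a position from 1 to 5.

Tabulating Z and e⁻: Si⁴⁺ has 10 e⁻ (Z=14), Ge⁴⁺ has 28 e⁻ (Z=32), Pb⁴⁺ has 78 e⁻ (Z=82), Tl³⁺ has 78 e⁻ (Z=81), Hg²⁺ has 78 e⁻ (Z=80). Si⁴⁺ < Ge⁴⁺ (same group, 1 shell fewer); Ge⁴⁺ < Pb⁴⁺ (same group, 2 shells fewer); Pb⁴⁺ < Tl³⁺ (isoelectronic, higher Z=82 is smaller); Tl³⁺ < Hg²⁺ (both 78 e⁻, Z=81>80).
Putting Ge⁴⁺ in gives Si⁴⁺ < Ge⁴⁺ < Pb⁴⁺ < Tl³⁺ < Hg²⁺; it lands at slot 2.

2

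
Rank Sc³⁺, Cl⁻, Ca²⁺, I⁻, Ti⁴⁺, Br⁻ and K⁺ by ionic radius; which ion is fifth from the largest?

Ca²⁺

Tabulating Z and e⁻: Ti⁴⁺ has 18 e⁻ (Z=22), Sc³⁺ has 18 e⁻ (Z=21), Ca²⁺ has 18 e⁻ (Z=20), K⁺ has 18 e⁻ (Z=19), Cl⁻ has 18 e⁻ (Z=17), Br⁻ has 36 e⁻ (Z=35), I⁻ has 54 e⁻ (Z=53). Ti⁴⁺ < Sc³⁺ (both 18 e⁻, Z=22>21); Sc³⁺ < Ca²⁺ (both 18 e⁻, Z=21>20); Ca²⁺ < K⁺ (isoelectronic, higher Z=20 is smaller); K⁺ < Cl⁻ (both 18 e⁻, Z=19>17); Cl⁻ < Br⁻ (same group, 1 shell fewer); Br⁻ < I⁻ (same group, 1 shell fewer).
That gives Ti⁴⁺ < Sc³⁺ < Ca²⁺ < K⁺ < Cl⁻ < Br⁻ < I⁻. From the largest end, number 5 is Ca²⁺.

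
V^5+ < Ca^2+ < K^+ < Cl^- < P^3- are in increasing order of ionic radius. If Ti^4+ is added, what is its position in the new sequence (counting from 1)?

2

These species are isoelectronic with 18 electrons. The only difference is the number of protons: V^5+ (Z=23), Ti^4+ (Z=22), Ca^2+ (Z=20), K^+ (Z=19), Cl^- (Z=17), P^3- (Z=15). The strongest nuclear pull (V^5+) gives the smallest ion.
Putting Ti^4+ in gives V^5+ < Ti^4+ < Ca^2+ < K^+ < Cl^- < P^3-; it lands at slot 2.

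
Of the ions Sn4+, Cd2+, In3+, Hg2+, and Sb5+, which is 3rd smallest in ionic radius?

In3+

Tabulating Z and e⁻: Sb5+: 46 e⁻, Z=51, Sn4+: 46 e⁻, Z=50, In3+: 46 e⁻, Z=49, Cd2+: 46 e⁻, Z=48, Hg2+: 78 e⁻, Z=80. Sb5+ < Sn4+ (both 46 e⁻, Z=51>50); Sn4+ < In3+ (isoelectronic, higher Z=50 is smaller); In3+ < Cd2+ (both 46 e⁻, Z=49>48); Cd2+ < Hg2+ (same group, 1 shell fewer).
So the order is Sb5+ < Sn4+ < In3+ < Cd2+ < Hg2+; the 3rd-smallest ion is In3+.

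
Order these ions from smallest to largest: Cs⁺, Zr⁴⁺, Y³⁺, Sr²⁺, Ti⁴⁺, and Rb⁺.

Work out protons and electrons: Ti⁴⁺ has 18 e⁻ (Z=22), Zr⁴⁺ has 36 e⁻ (Z=40), Y³⁺ has 36 e⁻ (Z=39), Sr²⁺ has 36 e⁻ (Z=38), Rb⁺ has 36 e⁻ (Z=37), Cs⁺ has 54 e⁻ (Z=55). Ti⁴⁺ < Zr⁴⁺ (same group, 1 shell fewer); Zr⁴⁺ < Y³⁺ (both 36 e⁻, Z=40>39); Y³⁺ < Sr²⁺ (both 36 e⁻, Z=39>38); Sr²⁺ < Rb⁺ (isoelectronic, higher Z=38 is smaller); Rb⁺ < Cs⁺ (same group, 1 shell fewer).

Ti⁴⁺ < Zr⁴⁺ < Y³⁺ < Sr²⁺ < Rb⁺ < Cs⁺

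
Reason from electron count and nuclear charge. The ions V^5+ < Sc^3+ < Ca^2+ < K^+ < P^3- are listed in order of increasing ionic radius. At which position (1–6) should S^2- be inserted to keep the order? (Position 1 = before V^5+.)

Isoelectronic series (18 e⁻ each). Size is set by nuclear charge: more protons means a smaller ion. V^5+ (Z=23), Sc^3+ (Z=21), Ca^2+ (Z=20), K^+ (Z=19), S^2- (Z=16), P^3- (Z=15).
With S^2- included the full order is V^5+ < Sc^3+ < Ca^2+ < K^+ < S^2- < P^3-, so it takes position 5.

5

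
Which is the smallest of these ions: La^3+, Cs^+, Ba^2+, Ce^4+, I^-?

Each ion has 54 electrons. The ranking follows nuclear charge in reverse — greater Z gives a smaller radius. Ce^4+ (Z=58), La^3+ (Z=57), Ba^2+ (Z=56), Cs^+ (Z=55), I^- (Z=53).

Ce^4+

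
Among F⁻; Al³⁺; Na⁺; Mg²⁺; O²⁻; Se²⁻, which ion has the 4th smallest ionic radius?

F⁻

Electron counts and nuclear charges: Al³⁺ (Z=13, 10 e⁻), Mg²⁺ (Z=12, 10 e⁻), Na⁺ (Z=11, 10 e⁻), F⁻ (Z=9, 10 e⁻), O²⁻ (Z=8, 10 e⁻), Se²⁻ (Z=34, 36 e⁻). Al³⁺ < Mg²⁺ (isoelectronic, higher Z=13 is smaller); Mg²⁺ < Na⁺ (both 10 e⁻, Z=12>11); Na⁺ < F⁻ (isoelectronic, higher Z=11 is smaller); F⁻ < O²⁻ (isoelectronic, higher Z=9 is smaller); O²⁻ < Se²⁻ (same group, period 2 vs 4).
Full ascending order: Al³⁺ < Mg²⁺ < Na⁺ < F⁻ < O²⁻ < Se²⁻. Counting from the smallest, position 4 is F⁻.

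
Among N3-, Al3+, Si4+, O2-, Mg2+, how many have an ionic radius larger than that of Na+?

2

Each ion has 10 electrons. The ranking follows nuclear charge in reverse — greater Z gives a smaller radius. Si4+ (Z=14), Al3+ (Z=13), Mg2+ (Z=12), Na+ (Z=11), O2- (Z=8), N3- (Z=7).
Overall: Si4+ < Al3+ < Mg2+ < Na+ < O2- < N3-. Na+ has 3 below it and 2 above. Count: 2.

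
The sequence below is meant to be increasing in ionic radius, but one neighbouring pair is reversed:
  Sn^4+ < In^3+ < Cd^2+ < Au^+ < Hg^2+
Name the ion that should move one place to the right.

Au^+

Compare adjacent ions: they are isoelectronic (78 e⁻) and Hg has more protons than Au (80 vs 79), making Hg^2+ smaller — yet in this increasing list Au^+ sits before Hg^2+. Nothing else is reversed, so Au^+ should move one place to the right.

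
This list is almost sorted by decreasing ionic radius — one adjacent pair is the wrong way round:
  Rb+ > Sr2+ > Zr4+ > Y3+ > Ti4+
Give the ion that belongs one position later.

Zr4+

Check each adjacent pair. Zr4+ and Y3+ are reversed: Zr4+ and Y3+ share 36 electrons; the higher nuclear charge on Zr (Z=40) contracts it more, so Zr4+ < Y3+. No other neighbouring pair contradicts the periodic trends, so Zr4+ is the ion listed too early.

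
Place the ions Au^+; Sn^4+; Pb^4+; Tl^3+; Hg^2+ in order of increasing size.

Sn^4+ < Pb^4+ < Tl^3+ < Hg^2+ < Au^+

Electron counts and nuclear charges: Sn^4+ has 46 e⁻ (Z=50), Pb^4+ has 78 e⁻ (Z=82), Tl^3+ has 78 e⁻ (Z=81), Hg^2+ has 78 e⁻ (Z=80), Au^+ has 78 e⁻ (Z=79). Sn^4+ < Pb^4+ (same group, 1 shell fewer); Pb^4+ < Tl^3+ (isoelectronic, higher Z=82 is smaller); Tl^3+ < Hg^2+ (isoelectronic, higher Z=81 is smaller); Hg^2+ < Au^+ (isoelectronic, higher Z=80 is smaller).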